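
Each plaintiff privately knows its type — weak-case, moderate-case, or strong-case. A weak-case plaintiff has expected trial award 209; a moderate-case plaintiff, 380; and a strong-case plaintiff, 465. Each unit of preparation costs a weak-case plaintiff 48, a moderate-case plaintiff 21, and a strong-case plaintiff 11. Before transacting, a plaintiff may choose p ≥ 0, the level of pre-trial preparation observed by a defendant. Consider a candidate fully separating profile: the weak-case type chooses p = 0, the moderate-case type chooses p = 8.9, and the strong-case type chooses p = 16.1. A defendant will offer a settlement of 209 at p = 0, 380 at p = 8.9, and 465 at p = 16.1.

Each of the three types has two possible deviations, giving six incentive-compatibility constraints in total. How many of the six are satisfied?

5

Weak-case (own payoff 209): to p=8.9 gives 380 − 48×8.9 = -47.2 → no gain ✓; to p=16.1 gives 465 − 48×16.1 = -307.8 → no gain ✓.
Strong-case (own payoff 465 − 11×16.1 = 287.9): to p=0 gives 209 → no gain ✓; to p=8.9 gives 380 − 11×8.9 = 282.1 → no gain ✓.
Moderate-case (own payoff 380 − 21×8.9 = 193.1): to p=0 gives 209 → profitable ✗; to p=16.1 gives 465 − 21×16.1 = 126.9 → no gain ✓.
5 of the 6 constraints hold; not an equilibrium.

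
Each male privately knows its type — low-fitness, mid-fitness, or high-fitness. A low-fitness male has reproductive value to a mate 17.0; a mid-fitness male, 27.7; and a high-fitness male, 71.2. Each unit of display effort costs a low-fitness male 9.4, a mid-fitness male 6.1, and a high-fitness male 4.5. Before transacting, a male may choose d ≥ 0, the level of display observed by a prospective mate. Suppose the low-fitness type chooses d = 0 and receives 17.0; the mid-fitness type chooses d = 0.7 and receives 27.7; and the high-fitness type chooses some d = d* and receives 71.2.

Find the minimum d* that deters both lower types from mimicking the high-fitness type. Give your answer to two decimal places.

Low-fitness type (on-path payoff 17.0) won't mimic when 17.0 ≥ 71.2 − 9.4·d*, i.e. d* ≥ 5.77.
Mid-fitness type (on-path payoff 27.7 − 6.1×0.7 = 23.43) won't mimic when 23.43 ≥ 71.2 − 6.1·d*, i.e. d* ≥ 7.83.
Both must hold, so d* = max(5.77, 7.83) = 7.83. The mid-fitness type's constraint binds.

7.83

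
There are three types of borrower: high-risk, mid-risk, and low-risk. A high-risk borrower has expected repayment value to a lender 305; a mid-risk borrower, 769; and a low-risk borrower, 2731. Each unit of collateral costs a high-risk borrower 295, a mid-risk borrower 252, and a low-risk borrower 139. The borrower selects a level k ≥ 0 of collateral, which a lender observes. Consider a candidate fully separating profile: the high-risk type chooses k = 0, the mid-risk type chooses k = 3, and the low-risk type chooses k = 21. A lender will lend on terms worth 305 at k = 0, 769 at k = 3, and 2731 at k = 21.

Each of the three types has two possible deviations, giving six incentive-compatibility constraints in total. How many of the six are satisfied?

Low-risk (own payoff 2731 − 139×21 = -188): to k=0 gives 305 → profitable ✗; to k=3 gives 769 − 139×3 = 352 → profitable ✗.
High-risk (own payoff 305): to k=3 gives 769 − 295×3 = -116 → no gain ✓; to k=21 gives 2731 − 295×21 = -3464 → no gain ✓.
Mid-risk (own payoff 769 − 252×3 = 13): to k=0 gives 305 → profitable ✗; to k=21 gives 2731 − 252×21 = -2561 → no gain ✓.
3 of the 6 constraints hold; not an equilibrium.

3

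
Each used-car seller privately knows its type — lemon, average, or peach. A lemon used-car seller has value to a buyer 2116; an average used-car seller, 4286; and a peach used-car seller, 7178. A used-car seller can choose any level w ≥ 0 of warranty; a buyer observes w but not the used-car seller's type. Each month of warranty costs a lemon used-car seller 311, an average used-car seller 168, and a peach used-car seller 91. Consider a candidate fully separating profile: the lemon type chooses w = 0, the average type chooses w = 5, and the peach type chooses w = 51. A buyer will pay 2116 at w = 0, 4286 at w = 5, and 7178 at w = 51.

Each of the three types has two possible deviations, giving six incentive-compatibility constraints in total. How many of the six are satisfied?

4

Average (own payoff 4286 − 168×5 = 3446): to w=0 gives 2116 → no gain ✓; to w=51 gives 7178 − 168×51 = -1390 → no gain ✓.
Peach (own payoff 7178 − 91×51 = 2537): to w=0 gives 2116 → no gain ✓; to w=5 gives 4286 − 91×5 = 3831 → profitable ✗.
Lemon (own payoff 2116): to w=5 gives 4286 − 311×5 = 2731 → profitable ✗; to w=51 gives 7178 − 311×51 = -8683 → no gain ✓.
4 of the 6 constraints hold; not an equilibrium.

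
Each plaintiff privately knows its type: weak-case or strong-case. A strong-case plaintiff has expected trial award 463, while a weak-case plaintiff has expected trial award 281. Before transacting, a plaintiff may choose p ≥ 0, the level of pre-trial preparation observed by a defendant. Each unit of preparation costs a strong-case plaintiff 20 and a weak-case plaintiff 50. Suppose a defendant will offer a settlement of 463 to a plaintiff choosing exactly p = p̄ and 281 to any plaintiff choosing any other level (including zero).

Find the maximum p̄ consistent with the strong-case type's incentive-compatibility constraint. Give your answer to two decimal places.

9.10

Choosing p̄ yields the strong-case type 463 − 20·p̄; choosing zero yields 281.
The strong-case type is indifferent at 463 − 20·p̄ = 281, i.e. p̄ = (463 − 281) / 20 = 9.10.
For any p̄ above 9.10 the strong-case type would rather pool at zero, so separation collapses.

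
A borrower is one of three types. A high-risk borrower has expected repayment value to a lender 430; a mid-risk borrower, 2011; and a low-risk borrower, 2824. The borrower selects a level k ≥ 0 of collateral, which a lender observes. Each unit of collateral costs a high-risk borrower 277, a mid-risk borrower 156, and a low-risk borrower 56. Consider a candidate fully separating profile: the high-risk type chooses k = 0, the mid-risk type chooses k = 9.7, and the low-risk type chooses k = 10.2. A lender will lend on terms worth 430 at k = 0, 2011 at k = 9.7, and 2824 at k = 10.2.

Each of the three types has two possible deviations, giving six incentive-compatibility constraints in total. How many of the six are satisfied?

High-risk (own payoff 430): to k=9.7 gives 2011 − 277×9.7 = -675.9 → no gain ✓; to k=10.2 gives 2824 − 277×10.2 = -1.4 → no gain ✓.
Low-risk (own payoff 2824 − 56×10.2 = 2252.8): to k=0 gives 430 → no gain ✓; to k=9.7 gives 2011 − 56×9.7 = 1467.8 → no gain ✓.
Mid-risk (own payoff 2011 − 156×9.7 = 497.8): to k=0 gives 430 → no gain ✓; to k=10.2 gives 2824 − 156×10.2 = 1232.8 → profitable ✗.
5 of the 6 constraints hold; not an equilibrium.

5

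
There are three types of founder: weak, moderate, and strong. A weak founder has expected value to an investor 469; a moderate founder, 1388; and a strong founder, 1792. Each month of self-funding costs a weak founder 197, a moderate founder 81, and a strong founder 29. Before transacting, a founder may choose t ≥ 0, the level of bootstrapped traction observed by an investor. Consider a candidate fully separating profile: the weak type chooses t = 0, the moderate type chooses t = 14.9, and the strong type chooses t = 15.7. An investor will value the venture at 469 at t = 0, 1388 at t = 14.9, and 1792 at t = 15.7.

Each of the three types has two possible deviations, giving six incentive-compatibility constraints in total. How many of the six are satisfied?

4

Weak (own payoff 469): to t=14.9 gives 1388 − 197×14.9 = -1547.3 → no gain ✓; to t=15.7 gives 1792 − 197×15.7 = -1300.9 → no gain ✓.
Moderate (own payoff 1388 − 81×14.9 = 181.1): to t=0 gives 469 → profitable ✗; to t=15.7 gives 1792 − 81×15.7 = 520.3 → profitable ✗.
Strong (own payoff 1792 − 29×15.7 = 1336.7): to t=0 gives 469 → no gain ✓; to t=14.9 gives 1388 − 29×14.9 = 955.9 → no gain ✓.
4 of the 6 constraints hold; not an equilibrium.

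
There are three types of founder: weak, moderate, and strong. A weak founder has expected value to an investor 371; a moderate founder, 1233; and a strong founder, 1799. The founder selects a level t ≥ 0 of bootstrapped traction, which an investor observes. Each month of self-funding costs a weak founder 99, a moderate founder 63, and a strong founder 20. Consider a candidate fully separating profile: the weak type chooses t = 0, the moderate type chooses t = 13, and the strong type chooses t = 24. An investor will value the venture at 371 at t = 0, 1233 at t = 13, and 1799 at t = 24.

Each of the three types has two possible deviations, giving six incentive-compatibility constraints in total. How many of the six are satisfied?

Weak (own payoff 371): to t=13 gives 1233 − 99×13 = -54 → no gain ✓; to t=24 gives 1799 − 99×24 = -577 → no gain ✓.
Strong (own payoff 1799 − 20×24 = 1319): to t=0 gives 371 → no gain ✓; to t=13 gives 1233 − 20×13 = 973 → no gain ✓.
Moderate (own payoff 1233 − 63×13 = 414): to t=0 gives 371 → no gain ✓; to t=24 gives 1799 − 63×24 = 287 → no gain ✓.
6 of the 6 constraints hold; this profile is a separating equilibrium.

6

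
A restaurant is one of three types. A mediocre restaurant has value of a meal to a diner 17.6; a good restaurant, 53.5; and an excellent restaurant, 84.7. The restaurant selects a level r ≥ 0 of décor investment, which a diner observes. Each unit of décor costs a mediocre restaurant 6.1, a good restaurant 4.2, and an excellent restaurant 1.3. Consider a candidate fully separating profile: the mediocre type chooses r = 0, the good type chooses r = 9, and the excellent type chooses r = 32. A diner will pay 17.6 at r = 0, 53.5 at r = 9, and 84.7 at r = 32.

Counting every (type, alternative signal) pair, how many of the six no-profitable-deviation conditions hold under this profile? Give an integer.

Excellent (own payoff 84.7 − 1.3×32 = 43.1): to r=0 gives 17.6 → no gain ✓; to r=9 gives 53.5 − 1.3×9 = 41.8 → no gain ✓.
Mediocre (own payoff 17.6): to r=9 gives 53.5 − 6.1×9 = -1.4 → no gain ✓; to r=32 gives 84.7 − 6.1×32 = -110.5 → no gain ✓.
Good (own payoff 53.5 − 4.2×9 = 15.7): to r=0 gives 17.6 → profitable ✗; to r=32 gives 84.7 − 4.2×32 = -49.7 → no gain ✓.
5 of the 6 constraints hold; not an equilibrium.

5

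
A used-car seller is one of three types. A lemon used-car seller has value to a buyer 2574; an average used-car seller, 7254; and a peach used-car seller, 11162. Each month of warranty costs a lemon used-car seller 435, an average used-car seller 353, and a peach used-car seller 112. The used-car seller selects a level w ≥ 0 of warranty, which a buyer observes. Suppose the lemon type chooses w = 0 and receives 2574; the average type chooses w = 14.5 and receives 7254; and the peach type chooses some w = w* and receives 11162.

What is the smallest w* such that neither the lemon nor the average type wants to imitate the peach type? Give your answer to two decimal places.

Average type (on-path payoff 7254 − 353×14.5 = 2135.5) won't mimic when 2135.5 ≥ 11162 − 353·w*, i.e. w* ≥ 25.57.
Lemon type (on-path payoff 2574) won't mimic when 2574 ≥ 11162 − 435·w*, i.e. w* ≥ 19.74.
Both must hold, so w* = max(19.74, 25.57) = 25.57. The average type's constraint binds.

25.57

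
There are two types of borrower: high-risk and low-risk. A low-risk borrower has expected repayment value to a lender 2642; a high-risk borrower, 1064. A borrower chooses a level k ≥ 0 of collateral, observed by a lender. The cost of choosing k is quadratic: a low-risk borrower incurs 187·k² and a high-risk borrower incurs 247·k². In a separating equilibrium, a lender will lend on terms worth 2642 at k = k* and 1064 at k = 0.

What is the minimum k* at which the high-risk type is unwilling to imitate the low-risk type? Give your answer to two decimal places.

2.53

The high-risk type at k = 0 receives 1064; imitating at k* yields 2642 − 247·k*².
Indifference: 1064 = 2642 − 247·k*², so k*² = (2642 − 1064) / 247 ≈ 6.3887.
k* = √6.3887 ≈ 2.53.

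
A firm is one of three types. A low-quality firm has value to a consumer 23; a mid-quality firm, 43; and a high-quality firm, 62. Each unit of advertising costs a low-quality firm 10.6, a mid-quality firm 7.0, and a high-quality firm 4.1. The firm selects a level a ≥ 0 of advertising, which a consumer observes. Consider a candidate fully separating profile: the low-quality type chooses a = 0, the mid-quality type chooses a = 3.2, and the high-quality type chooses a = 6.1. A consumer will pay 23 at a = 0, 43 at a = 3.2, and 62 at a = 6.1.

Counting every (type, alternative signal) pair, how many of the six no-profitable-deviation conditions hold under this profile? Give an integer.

Mid-quality (own payoff 43 − 7.0×3.2 = 20.6): to a=0 gives 23 → profitable ✗; to a=6.1 gives 62 − 7.0×6.1 = 19.3 → no gain ✓.
Low-quality (own payoff 23): to a=3.2 gives 43 − 10.6×3.2 = 9.08 → no gain ✓; to a=6.1 gives 62 − 10.6×6.1 = -2.66 → no gain ✓.
High-quality (own payoff 62 − 4.1×6.1 = 36.99): to a=0 gives 23 → no gain ✓; to a=3.2 gives 43 − 4.1×3.2 = 29.88 → no gain ✓.
5 of the 6 constraints hold; not an equilibrium.

5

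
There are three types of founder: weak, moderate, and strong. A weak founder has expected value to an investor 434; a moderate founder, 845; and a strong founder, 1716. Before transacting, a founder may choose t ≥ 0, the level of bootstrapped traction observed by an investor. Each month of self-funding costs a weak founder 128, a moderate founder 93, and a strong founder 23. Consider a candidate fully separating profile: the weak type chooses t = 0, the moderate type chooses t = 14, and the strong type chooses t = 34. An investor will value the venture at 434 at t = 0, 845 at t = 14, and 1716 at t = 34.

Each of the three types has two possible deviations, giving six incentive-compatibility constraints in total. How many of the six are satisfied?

Weak (own payoff 434): to t=14 gives 845 − 128×14 = -947 → no gain ✓; to t=34 gives 1716 − 128×34 = -2636 → no gain ✓.
Strong (own payoff 1716 − 23×34 = 934): to t=0 gives 434 → no gain ✓; to t=14 gives 845 − 23×14 = 523 → no gain ✓.
Moderate (own payoff 845 − 93×14 = -457): to t=0 gives 434 → profitable ✗; to t=34 gives 1716 − 93×34 = -1446 → no gain ✓.
5 of the 6 constraints hold; not an equilibrium.

5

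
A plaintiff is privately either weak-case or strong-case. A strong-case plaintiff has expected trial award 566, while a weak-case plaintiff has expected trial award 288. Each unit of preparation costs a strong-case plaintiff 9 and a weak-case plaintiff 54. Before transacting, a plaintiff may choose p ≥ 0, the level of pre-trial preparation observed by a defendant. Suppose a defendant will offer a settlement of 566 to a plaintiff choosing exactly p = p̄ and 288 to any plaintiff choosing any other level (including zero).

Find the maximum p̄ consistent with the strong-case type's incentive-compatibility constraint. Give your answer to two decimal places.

30.89

Choosing p̄ yields the strong-case type 566 − 9·p̄; choosing zero yields 288.
The strong-case type is indifferent at 566 − 9·p̄ = 288, i.e. p̄ = (566 − 288) / 9 ≈ 30.89.
For any p̄ above 30.89 the strong-case type would rather pool at zero, so separation collapses.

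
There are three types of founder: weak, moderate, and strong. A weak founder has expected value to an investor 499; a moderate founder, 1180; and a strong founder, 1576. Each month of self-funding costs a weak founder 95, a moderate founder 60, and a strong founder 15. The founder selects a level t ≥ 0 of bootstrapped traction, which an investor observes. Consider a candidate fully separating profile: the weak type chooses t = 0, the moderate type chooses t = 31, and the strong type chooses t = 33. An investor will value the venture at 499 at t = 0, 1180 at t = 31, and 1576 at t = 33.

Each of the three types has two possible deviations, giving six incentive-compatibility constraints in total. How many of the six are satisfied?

Moderate (own payoff 1180 − 60×31 = -680): to t=0 gives 499 → profitable ✗; to t=33 gives 1576 − 60×33 = -404 → profitable ✗.
Strong (own payoff 1576 − 15×33 = 1081): to t=0 gives 499 → no gain ✓; to t=31 gives 1180 − 15×31 = 715 → no gain ✓.
Weak (own payoff 499): to t=31 gives 1180 − 95×31 = -1765 → no gain ✓; to t=33 gives 1576 − 95×33 = -1559 → no gain ✓.
4 of the 6 constraints hold; not an equilibrium.

4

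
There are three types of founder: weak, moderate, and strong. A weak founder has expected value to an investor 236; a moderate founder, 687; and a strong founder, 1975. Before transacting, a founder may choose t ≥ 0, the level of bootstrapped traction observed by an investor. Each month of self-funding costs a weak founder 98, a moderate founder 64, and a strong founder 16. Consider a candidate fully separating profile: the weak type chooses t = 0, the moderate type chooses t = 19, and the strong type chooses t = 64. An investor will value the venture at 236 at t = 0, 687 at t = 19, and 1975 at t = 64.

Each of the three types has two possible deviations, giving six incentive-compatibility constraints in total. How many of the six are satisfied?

Strong (own payoff 1975 − 16×64 = 951): to t=0 gives 236 → no gain ✓; to t=19 gives 687 − 16×19 = 383 → no gain ✓.
Weak (own payoff 236): to t=19 gives 687 − 98×19 = -1175 → no gain ✓; to t=64 gives 1975 − 98×64 = -4297 → no gain ✓.
Moderate (own payoff 687 − 64×19 = -529): to t=0 gives 236 → profitable ✗; to t=64 gives 1975 − 64×64 = -2121 → no gain ✓.
5 of the 6 constraints hold; not an equilibrium.

5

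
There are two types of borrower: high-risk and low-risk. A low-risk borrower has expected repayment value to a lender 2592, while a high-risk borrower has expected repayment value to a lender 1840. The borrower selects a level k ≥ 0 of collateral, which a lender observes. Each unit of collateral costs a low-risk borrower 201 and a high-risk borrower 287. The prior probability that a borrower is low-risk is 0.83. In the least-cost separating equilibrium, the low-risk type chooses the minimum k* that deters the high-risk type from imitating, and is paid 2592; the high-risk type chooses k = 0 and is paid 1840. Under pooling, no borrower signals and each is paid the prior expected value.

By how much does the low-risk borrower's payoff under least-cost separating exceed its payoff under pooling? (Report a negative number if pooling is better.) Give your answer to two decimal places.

-398.82

Least-cost separating signal: k* solves 1840 = 2592 − 287·k*, so k* = (2592 − 1840)/287 ≈ 2.6202.
Low-risk type's separating payoff: 2592 − 201 × k* = 2592 − 201 × (2592 − 1840)/287 = 2592 − 151152/287 ≈ 2065.3380.
Pooling payoff: 0.83 × 2592 + 0.17 × 1840 = 2464.16.
Difference: 2065.3380 − 2464.16 = -398.822, i.e. -398.82 to two decimal places.
The low-risk type would prefer the pooling outcome.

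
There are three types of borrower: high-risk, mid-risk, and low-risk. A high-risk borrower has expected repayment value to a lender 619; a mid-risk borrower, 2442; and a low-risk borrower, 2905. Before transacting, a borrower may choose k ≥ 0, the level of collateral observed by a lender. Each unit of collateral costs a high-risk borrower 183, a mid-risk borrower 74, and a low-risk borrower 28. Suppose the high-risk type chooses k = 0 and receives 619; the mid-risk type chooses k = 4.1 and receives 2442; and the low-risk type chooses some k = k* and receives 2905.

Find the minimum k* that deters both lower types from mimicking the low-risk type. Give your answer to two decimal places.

Mid-risk type (on-path payoff 2442 − 74×4.1 = 2138.6) won't mimic when 2138.6 ≥ 2905 − 74·k*, i.e. k* ≥ 10.36.
High-risk type (on-path payoff 619) won't mimic when 619 ≥ 2905 − 183·k*, i.e. k* ≥ 12.49.
Both must hold, so k* = max(12.49, 10.36) = 12.49. The high-risk type's constraint binds.

12.49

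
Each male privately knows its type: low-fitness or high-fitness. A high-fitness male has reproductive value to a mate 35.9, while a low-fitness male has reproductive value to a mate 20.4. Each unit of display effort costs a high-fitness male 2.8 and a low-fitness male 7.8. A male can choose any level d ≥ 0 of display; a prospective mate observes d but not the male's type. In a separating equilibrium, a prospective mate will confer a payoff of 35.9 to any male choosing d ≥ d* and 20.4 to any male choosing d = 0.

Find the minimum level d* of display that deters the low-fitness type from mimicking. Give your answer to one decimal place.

2.0

A low-fitness male choosing d = 0 receives 20.4.
Imitating at d* instead would pay 35.9 at cost 7.8·d*, netting 35.9 − 7.8·d*.
Indifference: 20.4 = 35.9 − 7.8·d*, so d* = (35.9 − 20.4) / 7.8 ≈ 2.0.
This is the low-fitness type's binding incentive-compatibility constraint; any d ≥ 2.0 sustains separation on that side.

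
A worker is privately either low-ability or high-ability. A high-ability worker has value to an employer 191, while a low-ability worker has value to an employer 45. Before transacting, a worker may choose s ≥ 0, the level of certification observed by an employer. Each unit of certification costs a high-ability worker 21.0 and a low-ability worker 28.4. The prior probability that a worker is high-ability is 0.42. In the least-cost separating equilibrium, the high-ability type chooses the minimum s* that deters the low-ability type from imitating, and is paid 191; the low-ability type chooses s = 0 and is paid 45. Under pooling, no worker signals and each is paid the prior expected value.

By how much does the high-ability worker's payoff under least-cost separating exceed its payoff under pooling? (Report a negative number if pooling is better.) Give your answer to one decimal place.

Least-cost separating signal: s* solves 45 = 191 − 28.4·s*, so s* = (191 − 45)/28.4 ≈ 5.1408.
High-ability type's separating payoff: 191 − 21.0 × s* = 191 − 21.0 × (191 − 45)/28.4 = 191 − 3066/28.4 ≈ 83.042.
Pooling payoff: 0.42 × 191 + 0.58 × 45 = 106.32.
Difference: 83.042 − 106.32 = -23.278, i.e. -23.3 to one decimal place.
The high-ability type would prefer the pooling outcome.

-23.3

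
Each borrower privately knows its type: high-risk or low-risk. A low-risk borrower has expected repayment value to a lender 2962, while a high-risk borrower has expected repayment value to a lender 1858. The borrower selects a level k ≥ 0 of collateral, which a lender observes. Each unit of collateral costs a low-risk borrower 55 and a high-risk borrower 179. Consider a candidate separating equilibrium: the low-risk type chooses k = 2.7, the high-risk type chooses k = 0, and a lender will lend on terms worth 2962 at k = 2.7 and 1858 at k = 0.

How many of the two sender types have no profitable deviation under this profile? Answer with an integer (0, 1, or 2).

1

Low-risk type: signal → 2962 − 55 × 2.7 = 2813.5; deviate to 0 → 1858. IC holds (2813.5 ≥ 1858).
High-risk type: stay at 0 → 1858; mimic → 2962 − 179 × 2.7 = 2478.7. IC fails (1858 < 2478.7).
1 of 2 constraints hold, so this profile is not an equilibrium.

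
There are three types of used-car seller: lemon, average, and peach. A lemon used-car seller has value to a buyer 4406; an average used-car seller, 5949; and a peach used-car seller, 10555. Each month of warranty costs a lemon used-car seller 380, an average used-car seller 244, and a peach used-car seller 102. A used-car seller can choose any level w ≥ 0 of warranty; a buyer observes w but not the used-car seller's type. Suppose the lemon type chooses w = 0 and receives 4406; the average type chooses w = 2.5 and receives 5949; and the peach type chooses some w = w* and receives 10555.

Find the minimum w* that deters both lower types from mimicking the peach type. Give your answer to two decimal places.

21.38

Lemon type (on-path payoff 4406) won't mimic when 4406 ≥ 10555 − 380·w*, i.e. w* ≥ 16.18.
Average type (on-path payoff 5949 − 244×2.5 = 5339) won't mimic when 5339 ≥ 10555 − 244·w*, i.e. w* ≥ 21.38.
Both must hold, so w* = max(16.18, 21.38) = 21.38. The average type's constraint binds.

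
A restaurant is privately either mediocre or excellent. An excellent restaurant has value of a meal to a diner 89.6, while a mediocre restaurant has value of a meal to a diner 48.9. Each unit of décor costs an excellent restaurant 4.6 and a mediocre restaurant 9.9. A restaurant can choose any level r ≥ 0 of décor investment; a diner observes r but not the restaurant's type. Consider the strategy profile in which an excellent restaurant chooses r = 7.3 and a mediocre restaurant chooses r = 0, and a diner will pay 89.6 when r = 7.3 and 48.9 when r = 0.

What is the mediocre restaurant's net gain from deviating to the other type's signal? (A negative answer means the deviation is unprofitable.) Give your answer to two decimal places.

Playing r = 0 the mediocre restaurant receives 48.9.
Deviating to r = 7.3 brings payment 89.6 at cost 9.9 × 7.3 = 72.27, netting 17.33.
Gain from deviating: 17.33 − 48.9 = -31.57.
The gain is negative, so the mediocre type's incentive-compatibility constraint is satisfied.

-31.57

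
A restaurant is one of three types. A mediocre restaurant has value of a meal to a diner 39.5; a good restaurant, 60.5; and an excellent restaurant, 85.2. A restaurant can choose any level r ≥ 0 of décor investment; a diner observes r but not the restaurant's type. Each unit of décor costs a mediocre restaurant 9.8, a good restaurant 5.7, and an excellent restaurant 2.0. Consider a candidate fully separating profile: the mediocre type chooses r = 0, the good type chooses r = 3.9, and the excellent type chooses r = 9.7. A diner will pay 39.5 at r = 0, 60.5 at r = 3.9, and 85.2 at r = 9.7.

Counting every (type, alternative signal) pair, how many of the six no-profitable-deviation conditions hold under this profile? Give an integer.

5

Mediocre (own payoff 39.5): to r=3.9 gives 60.5 − 9.8×3.9 = 22.28 → no gain ✓; to r=9.7 gives 85.2 − 9.8×9.7 = -9.86 → no gain ✓.
Good (own payoff 60.5 − 5.7×3.9 = 38.27): to r=0 gives 39.5 → profitable ✗; to r=9.7 gives 85.2 − 5.7×9.7 = 29.91 → no gain ✓.
Excellent (own payoff 85.2 − 2.0×9.7 = 65.8): to r=0 gives 39.5 → no gain ✓; to r=3.9 gives 60.5 − 2.0×3.9 = 52.7 → no gain ✓.
5 of the 6 constraints hold; not an equilibrium.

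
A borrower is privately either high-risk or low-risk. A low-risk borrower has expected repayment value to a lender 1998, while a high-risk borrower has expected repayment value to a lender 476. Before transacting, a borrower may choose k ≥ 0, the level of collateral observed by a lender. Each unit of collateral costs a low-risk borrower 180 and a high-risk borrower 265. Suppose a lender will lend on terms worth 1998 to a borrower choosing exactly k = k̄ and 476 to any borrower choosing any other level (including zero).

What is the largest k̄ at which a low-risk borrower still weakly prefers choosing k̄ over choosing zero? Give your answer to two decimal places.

8.46

Choosing k̄ yields the low-risk type 1998 − 180·k̄; choosing zero yields 476.
The low-risk type is indifferent at 1998 − 180·k̄ = 476, i.e. k̄ = (1998 − 476) / 180 ≈ 8.46.
For any k̄ above 8.46 the low-risk type would rather pool at zero, so separation collapses.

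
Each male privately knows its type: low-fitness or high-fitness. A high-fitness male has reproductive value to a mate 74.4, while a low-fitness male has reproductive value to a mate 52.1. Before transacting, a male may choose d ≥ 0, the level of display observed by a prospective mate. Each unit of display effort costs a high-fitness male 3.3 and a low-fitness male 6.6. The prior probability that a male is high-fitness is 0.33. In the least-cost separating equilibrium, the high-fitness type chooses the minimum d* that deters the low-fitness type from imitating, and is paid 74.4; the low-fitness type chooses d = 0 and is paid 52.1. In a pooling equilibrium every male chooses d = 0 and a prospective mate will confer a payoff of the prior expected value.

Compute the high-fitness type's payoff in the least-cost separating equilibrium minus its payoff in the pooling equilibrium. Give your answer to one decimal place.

3.8

Least-cost separating signal: d* solves 52.1 = 74.4 − 6.6·d*, so d* = (74.4 − 52.1)/6.6 ≈ 3.3788.
High-fitness type's separating payoff: 74.4 − 3.3 × d* = 74.4 − 3.3 × (74.4 − 52.1)/6.6 = 74.4 − 73.59/6.6 = 63.25.
Pooling payoff: 0.33 × 74.4 + 0.67 × 52.1 = 59.459.
Difference: 63.25 − 59.459 = 3.791, i.e. 3.8 to one decimal place.
The high-fitness type prefers to separate.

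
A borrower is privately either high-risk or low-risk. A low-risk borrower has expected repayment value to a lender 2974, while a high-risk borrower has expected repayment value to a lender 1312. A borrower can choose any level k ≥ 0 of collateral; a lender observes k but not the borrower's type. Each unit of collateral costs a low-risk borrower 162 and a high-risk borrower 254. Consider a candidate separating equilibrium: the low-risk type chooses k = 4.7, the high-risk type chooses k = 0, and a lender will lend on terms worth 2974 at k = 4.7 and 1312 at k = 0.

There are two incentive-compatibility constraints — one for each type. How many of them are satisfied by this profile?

High-risk type: stay at 0 → 1312; mimic → 2974 − 254 × 4.7 = 1780.2. IC fails (1312 < 1780.2).
Low-risk type: signal → 2974 − 162 × 4.7 = 2212.6; deviate to 0 → 1312. IC holds (2212.6 ≥ 1312).
1 of 2 constraints hold, so this profile is not an equilibrium.

1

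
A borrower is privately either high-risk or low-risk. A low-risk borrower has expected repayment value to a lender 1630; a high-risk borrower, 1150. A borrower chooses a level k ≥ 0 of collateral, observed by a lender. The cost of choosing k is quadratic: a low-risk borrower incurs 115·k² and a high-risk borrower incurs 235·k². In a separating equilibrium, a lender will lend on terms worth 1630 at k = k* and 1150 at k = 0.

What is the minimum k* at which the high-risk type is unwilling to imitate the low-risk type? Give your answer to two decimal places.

The high-risk type at k = 0 receives 1150; imitating at k* yields 1630 − 235·k*².
Indifference: 1150 = 1630 − 235·k*², so k*² = (1630 − 1150) / 235 ≈ 2.0426.
k* = √2.0426 ≈ 1.43.

1.43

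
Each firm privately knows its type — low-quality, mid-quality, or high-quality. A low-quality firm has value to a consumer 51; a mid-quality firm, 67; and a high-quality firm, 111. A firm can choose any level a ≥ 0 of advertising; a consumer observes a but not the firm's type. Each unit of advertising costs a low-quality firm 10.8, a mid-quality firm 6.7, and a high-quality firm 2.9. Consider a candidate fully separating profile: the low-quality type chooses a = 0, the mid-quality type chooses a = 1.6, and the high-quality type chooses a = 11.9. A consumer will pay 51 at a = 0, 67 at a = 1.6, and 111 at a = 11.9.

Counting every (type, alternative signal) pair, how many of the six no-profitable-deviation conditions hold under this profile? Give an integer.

Low-quality (own payoff 51): to a=1.6 gives 67 − 10.8×1.6 = 49.72 → no gain ✓; to a=11.9 gives 111 − 10.8×11.9 = -17.52 → no gain ✓.
High-quality (own payoff 111 − 2.9×11.9 = 76.49): to a=0 gives 51 → no gain ✓; to a=1.6 gives 67 − 2.9×1.6 = 62.36 → no gain ✓.
Mid-quality (own payoff 67 − 6.7×1.6 = 56.28): to a=0 gives 51 → no gain ✓; to a=11.9 gives 111 − 6.7×11.9 = 31.27 → no gain ✓.
6 of the 6 constraints hold; this profile is a separating equilibrium.

6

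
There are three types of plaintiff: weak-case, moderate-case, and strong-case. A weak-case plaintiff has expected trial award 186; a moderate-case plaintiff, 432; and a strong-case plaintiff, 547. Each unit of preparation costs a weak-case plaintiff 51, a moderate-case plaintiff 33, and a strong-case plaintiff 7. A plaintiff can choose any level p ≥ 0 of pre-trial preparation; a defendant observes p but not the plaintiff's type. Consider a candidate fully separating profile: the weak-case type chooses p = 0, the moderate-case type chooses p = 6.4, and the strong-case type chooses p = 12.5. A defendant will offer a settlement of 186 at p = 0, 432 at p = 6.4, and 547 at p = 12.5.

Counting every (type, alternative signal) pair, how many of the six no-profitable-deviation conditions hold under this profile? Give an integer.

Strong-case (own payoff 547 − 7×12.5 = 459.5): to p=0 gives 186 → no gain ✓; to p=6.4 gives 432 − 7×6.4 = 387.2 → no gain ✓.
Weak-case (own payoff 186): to p=6.4 gives 432 − 51×6.4 = 105.6 → no gain ✓; to p=12.5 gives 547 − 51×12.5 = -90.5 → no gain ✓.
Moderate-case (own payoff 432 − 33×6.4 = 220.8): to p=0 gives 186 → no gain ✓; to p=12.5 gives 547 − 33×12.5 = 134.5 → no gain ✓.
6 of the 6 constraints hold; this profile is a separating equilibrium.

6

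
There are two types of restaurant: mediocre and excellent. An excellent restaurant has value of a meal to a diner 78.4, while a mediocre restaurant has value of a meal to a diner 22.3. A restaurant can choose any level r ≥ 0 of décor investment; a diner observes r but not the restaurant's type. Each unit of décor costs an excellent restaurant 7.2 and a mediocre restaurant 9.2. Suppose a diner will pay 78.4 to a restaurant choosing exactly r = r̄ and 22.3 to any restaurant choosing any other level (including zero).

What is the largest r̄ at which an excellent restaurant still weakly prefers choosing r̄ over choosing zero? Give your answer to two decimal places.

Choosing r̄ yields the excellent type 78.4 − 7.2·r̄; choosing zero yields 22.3.
The excellent type is indifferent at 78.4 − 7.2·r̄ = 22.3, i.e. r̄ = (78.4 − 22.3) / 7.2 ≈ 7.79.
For any r̄ above 7.79 the excellent type would rather pool at zero, so separation collapses.

7.79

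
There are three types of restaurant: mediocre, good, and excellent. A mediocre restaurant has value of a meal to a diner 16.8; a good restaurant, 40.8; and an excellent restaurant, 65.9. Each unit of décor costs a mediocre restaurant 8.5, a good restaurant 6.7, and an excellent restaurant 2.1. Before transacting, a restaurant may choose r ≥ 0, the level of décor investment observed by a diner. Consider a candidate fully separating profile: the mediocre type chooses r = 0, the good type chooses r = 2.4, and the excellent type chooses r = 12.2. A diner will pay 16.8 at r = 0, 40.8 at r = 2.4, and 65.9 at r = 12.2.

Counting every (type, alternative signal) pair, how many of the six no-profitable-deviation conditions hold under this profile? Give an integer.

Excellent (own payoff 65.9 − 2.1×12.2 = 40.28): to r=0 gives 16.8 → no gain ✓; to r=2.4 gives 40.8 − 2.1×2.4 = 35.76 → no gain ✓.
Good (own payoff 40.8 − 6.7×2.4 = 24.72): to r=0 gives 16.8 → no gain ✓; to r=12.2 gives 65.9 − 6.7×12.2 = -15.84 → no gain ✓.
Mediocre (own payoff 16.8): to r=2.4 gives 40.8 − 8.5×2.4 = 20.4 → profitable ✗; to r=12.2 gives 65.9 − 8.5×12.2 = -37.8 → no gain ✓.
5 of the 6 constraints hold; not an equilibrium.

5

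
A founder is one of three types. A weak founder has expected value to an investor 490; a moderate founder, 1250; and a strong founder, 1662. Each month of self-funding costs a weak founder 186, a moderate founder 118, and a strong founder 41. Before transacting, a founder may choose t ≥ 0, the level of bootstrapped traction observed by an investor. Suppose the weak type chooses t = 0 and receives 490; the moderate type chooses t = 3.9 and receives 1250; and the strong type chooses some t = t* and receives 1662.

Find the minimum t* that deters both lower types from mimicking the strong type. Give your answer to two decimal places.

Moderate type (on-path payoff 1250 − 118×3.9 = 789.8) won't mimic when 789.8 ≥ 1662 − 118·t*, i.e. t* ≥ 7.39.
Weak type (on-path payoff 490) won't mimic when 490 ≥ 1662 − 186·t*, i.e. t* ≥ 6.30.
Both must hold, so t* = max(6.30, 7.39) = 7.39. The moderate type's constraint binds.

7.39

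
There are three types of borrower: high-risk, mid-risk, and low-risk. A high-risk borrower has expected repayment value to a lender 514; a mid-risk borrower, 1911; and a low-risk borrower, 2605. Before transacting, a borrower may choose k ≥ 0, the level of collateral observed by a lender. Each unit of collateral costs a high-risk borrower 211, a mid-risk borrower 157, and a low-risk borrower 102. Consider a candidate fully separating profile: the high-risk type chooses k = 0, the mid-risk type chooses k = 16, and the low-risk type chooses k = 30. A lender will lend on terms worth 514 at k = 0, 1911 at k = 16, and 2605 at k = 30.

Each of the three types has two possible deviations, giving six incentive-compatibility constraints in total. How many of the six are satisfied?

High-risk (own payoff 514): to k=16 gives 1911 − 211×16 = -1465 → no gain ✓; to k=30 gives 2605 − 211×30 = -3725 → no gain ✓.
Mid-risk (own payoff 1911 − 157×16 = -601): to k=0 gives 514 → profitable ✗; to k=30 gives 2605 − 157×30 = -2105 → no gain ✓.
Low-risk (own payoff 2605 − 102×30 = -455): to k=0 gives 514 → profitable ✗; to k=16 gives 1911 − 102×16 = 279 → profitable ✗.
3 of the 6 constraints hold; not an equilibrium.

3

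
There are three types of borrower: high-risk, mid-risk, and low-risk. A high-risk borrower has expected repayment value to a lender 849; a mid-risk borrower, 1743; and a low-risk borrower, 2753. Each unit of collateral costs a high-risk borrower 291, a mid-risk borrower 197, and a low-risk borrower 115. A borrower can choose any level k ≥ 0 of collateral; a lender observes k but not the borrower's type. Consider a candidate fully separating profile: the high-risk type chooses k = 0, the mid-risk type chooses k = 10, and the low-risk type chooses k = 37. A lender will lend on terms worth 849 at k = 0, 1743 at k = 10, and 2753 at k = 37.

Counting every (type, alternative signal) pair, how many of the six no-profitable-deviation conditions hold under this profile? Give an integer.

3

High-risk (own payoff 849): to k=10 gives 1743 − 291×10 = -1167 → no gain ✓; to k=37 gives 2753 − 291×37 = -8014 → no gain ✓.
Mid-risk (own payoff 1743 − 197×10 = -227): to k=0 gives 849 → profitable ✗; to k=37 gives 2753 − 197×37 = -4536 → no gain ✓.
Low-risk (own payoff 2753 − 115×37 = -1502): to k=0 gives 849 → profitable ✗; to k=10 gives 1743 − 115×10 = 593 → profitable ✗.
3 of the 6 constraints hold; not an equilibrium.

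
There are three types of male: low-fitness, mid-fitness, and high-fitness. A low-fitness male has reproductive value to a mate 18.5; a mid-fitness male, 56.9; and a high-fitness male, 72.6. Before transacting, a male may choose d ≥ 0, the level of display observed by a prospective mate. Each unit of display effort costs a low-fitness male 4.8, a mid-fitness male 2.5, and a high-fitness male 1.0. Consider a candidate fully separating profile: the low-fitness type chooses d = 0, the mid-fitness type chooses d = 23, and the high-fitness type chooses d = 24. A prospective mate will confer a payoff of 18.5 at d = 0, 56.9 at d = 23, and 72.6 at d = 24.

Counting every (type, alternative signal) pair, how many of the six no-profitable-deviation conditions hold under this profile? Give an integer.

4

Mid-fitness (own payoff 56.9 − 2.5×23 = -0.6): to d=0 gives 18.5 → profitable ✗; to d=24 gives 72.6 − 2.5×24 = 12.6 → profitable ✗.
High-fitness (own payoff 72.6 − 1.0×24 = 48.6): to d=0 gives 18.5 → no gain ✓; to d=23 gives 56.9 − 1.0×23 = 33.9 → no gain ✓.
Low-fitness (own payoff 18.5): to d=23 gives 56.9 − 4.8×23 = -53.5 → no gain ✓; to d=24 gives 72.6 − 4.8×24 = -42.6 → no gain ✓.
4 of the 6 constraints hold; not an equilibrium.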